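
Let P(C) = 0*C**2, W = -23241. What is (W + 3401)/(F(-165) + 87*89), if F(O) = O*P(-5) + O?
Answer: -9920/3789 ≈ -2.6181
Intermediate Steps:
P(C) = 0
F(O) = O (F(O) = O*0 + O = 0 + O = O)
(W + 3401)/(F(-165) + 87*89) = (-23241 + 3401)/(-165 + 87*89) = -19840/(-165 + 7743) = -19840/7578 = -19840*1/7578 = -9920/3789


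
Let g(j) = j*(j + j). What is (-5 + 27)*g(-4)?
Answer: 704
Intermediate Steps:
g(j) = 2*j**2 (g(j) = j*(2*j) = 2*j**2)
(-5 + 27)*g(-4) = (-5 + 27)*(2*(-4)**2) = 22*(2*16) = 22*32 = 704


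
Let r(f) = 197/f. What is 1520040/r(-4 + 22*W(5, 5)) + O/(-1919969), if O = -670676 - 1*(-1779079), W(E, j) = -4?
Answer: -14131355200069/19907047 ≈ -7.0987e+5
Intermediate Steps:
O = 1108403 (O = -670676 + 1779079 = 1108403)
1520040/r(-4 + 22*W(5, 5)) + O/(-1919969) = 1520040/((197/(-4 + 22*(-4)))) + 1108403/(-1919969) = 1520040/((197/(-4 - 88))) + 1108403*(-1/1919969) = 1520040/((197/(-92))) - 58337/101051 = 1520040/((197*(-1/92))) - 58337/101051 = 1520040/(-197/92) - 58337/101051 = 1520040*(-92/197) - 58337/101051 = -139843680/197 - 58337/101051 = -14131355200069/19907047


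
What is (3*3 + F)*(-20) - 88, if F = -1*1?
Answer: -248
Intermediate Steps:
F = -1
(3*3 + F)*(-20) - 88 = (3*3 - 1)*(-20) - 88 = (9 - 1)*(-20) - 88 = 8*(-20) - 88 = -160 - 88 = -248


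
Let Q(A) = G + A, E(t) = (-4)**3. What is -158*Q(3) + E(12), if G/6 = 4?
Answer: -4330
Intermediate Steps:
G = 24 (G = 6*4 = 24)
E(t) = -64
Q(A) = 24 + A
-158*Q(3) + E(12) = -158*(24 + 3) - 64 = -158*27 - 64 = -4266 - 64 = -4330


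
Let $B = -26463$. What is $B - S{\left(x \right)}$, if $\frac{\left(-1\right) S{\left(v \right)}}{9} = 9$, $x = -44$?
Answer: $-26382$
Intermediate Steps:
$S{\left(v \right)} = -81$ ($S{\left(v \right)} = \left(-9\right) 9 = -81$)
$B - S{\left(x \right)} = -26463 - -81 = -26463 + 81 = -26382$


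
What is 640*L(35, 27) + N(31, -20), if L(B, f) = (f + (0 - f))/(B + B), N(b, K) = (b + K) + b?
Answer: 42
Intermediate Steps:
N(b, K) = K + 2*b (N(b, K) = (K + b) + b = K + 2*b)
L(B, f) = 0 (L(B, f) = (f - f)/((2*B)) = 0*(1/(2*B)) = 0)
640*L(35, 27) + N(31, -20) = 640*0 + (-20 + 2*31) = 0 + (-20 + 62) = 0 + 42 = 42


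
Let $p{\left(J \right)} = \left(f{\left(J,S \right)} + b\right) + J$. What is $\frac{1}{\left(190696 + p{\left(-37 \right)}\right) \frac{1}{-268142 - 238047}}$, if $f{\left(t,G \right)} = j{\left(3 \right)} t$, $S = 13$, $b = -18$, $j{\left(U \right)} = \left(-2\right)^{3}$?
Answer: $- \frac{506189}{190937} \approx -2.6511$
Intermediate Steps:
$j{\left(U \right)} = -8$
$f{\left(t,G \right)} = - 8 t$
$p{\left(J \right)} = -18 - 7 J$ ($p{\left(J \right)} = \left(- 8 J - 18\right) + J = \left(-18 - 8 J\right) + J = -18 - 7 J$)
$\frac{1}{\left(190696 + p{\left(-37 \right)}\right) \frac{1}{-268142 - 238047}} = \frac{1}{\left(190696 - -241\right) \frac{1}{-268142 - 238047}} = \frac{1}{\left(190696 + \left(-18 + 259\right)\right) \frac{1}{-506189}} = \frac{1}{\left(190696 + 241\right) \left(- \frac{1}{506189}\right)} = \frac{1}{190937 \left(- \frac{1}{506189}\right)} = \frac{1}{- \frac{190937}{506189}} = - \frac{506189}{190937}$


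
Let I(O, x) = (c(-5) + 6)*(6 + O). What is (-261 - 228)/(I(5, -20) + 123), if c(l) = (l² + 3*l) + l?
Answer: -489/244 ≈ -2.0041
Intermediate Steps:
c(l) = l² + 4*l
I(O, x) = 66 + 11*O (I(O, x) = (-5*(4 - 5) + 6)*(6 + O) = (-5*(-1) + 6)*(6 + O) = (5 + 6)*(6 + O) = 11*(6 + O) = 66 + 11*O)
(-261 - 228)/(I(5, -20) + 123) = (-261 - 228)/((66 + 11*5) + 123) = -489/((66 + 55) + 123) = -489/(121 + 123) = -489/244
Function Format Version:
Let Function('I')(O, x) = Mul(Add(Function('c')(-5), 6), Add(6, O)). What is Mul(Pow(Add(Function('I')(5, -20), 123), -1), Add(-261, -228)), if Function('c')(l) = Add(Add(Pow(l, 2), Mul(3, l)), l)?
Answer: Rational(-489, 244) ≈ -2.0041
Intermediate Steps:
Function('c')(l) = Add(Pow(l, 2), Mul(4, l))
Function('I')(O, x) = Add(66, Mul(11, O)) (Function('I')(O, x) = Mul(Add(Mul(-5, Add(4, -5)), 6), Add(6, O)) = Mul(Add(Mul(-5, -1), 6), Add(6, O)) = Mul(Add(5, 6), Add(6, O)) = Mul(11, Add(6, O)) = Add(66, Mul(11, O)))
Mul(Pow(Add(Function('I')(5, -20), 123), -1), Add(-261, -228)) = Mul(Pow(Add(Add(66, Mul(11, 5)), 123), -1), Add(-261, -228)) = Mul(Pow(Add(Add(66, 55), 123), -1), -489) = Mul(Pow(Add(121, 123), -1), -489) = Mul(Pow(244, -1), -489) = Mul(Rational(1, 244), -489) = Rational(-489, 244)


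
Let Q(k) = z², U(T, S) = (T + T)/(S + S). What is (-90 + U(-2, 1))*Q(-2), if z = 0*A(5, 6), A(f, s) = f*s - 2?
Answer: 0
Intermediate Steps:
A(f, s) = -2 + f*s
U(T, S) = T/S (U(T, S) = (2*T)/((2*S)) = (2*T)*(1/(2*S)) = T/S)
z = 0 (z = 0*(-2 + 5*6) = 0*(-2 + 30) = 0*28 = 0)
Q(k) = 0 (Q(k) = 0² = 0)
(-90 + U(-2, 1))*Q(-2) = (-90 - 2/1)*0 = (-90 - 2*1)*0 = (-90 - 2)*0 = -92*0 = 0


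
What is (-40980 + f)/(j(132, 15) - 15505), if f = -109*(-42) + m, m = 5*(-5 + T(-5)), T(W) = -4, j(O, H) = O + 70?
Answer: 12149/5101 ≈ 2.3817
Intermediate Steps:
j(O, H) = 70 + O
m = -45 (m = 5*(-5 - 4) = 5*(-9) = -45)
f = 4533 (f = -109*(-42) - 45 = 4578 - 45 = 4533)
(-40980 + f)/(j(132, 15) - 15505) = (-40980 + 4533)/((70 + 132) - 15505) = -36447/(202 - 15505) = -36447/(-15303) = -36447*(-1/15303) = 12149/5101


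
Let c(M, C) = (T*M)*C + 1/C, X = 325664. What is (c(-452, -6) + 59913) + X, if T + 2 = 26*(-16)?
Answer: -4488235/6 ≈ -7.4804e+5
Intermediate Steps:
T = -418 (T = -2 + 26*(-16) = -2 - 416 = -418)
c(M, C) = 1/C - 418*C*M (c(M, C) = (-418*M)*C + 1/C = -418*C*M + 1/C = 1/C - 418*C*M)
(c(-452, -6) + 59913) + X = ((1/(-6) - 418*(-6)*(-452)) + 59913) + 325664 = ((-⅙ - 1133616) + 59913) + 325664 = (-6801697/6 + 59913) + 325664 = -6442219/6 + 325664 = -4488235/6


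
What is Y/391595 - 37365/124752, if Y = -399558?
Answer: -21492535597/16284086480 ≈ -1.3198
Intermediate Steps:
Y/391595 - 37365/124752 = -399558/391595 - 37365/124752 = -399558*1/391595 - 37365*1/124752 = -399558/391595 - 12455/41584 = -21492535597/16284086480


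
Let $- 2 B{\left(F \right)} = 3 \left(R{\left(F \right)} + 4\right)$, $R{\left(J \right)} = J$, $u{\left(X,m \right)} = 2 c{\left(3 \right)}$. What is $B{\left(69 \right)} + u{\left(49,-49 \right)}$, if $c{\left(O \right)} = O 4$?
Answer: $- \frac{171}{2} \approx -85.5$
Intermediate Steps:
$c{\left(O \right)} = 4 O$
$u{\left(X,m \right)} = 24$ ($u{\left(X,m \right)} = 2 \cdot 4 \cdot 3 = 2 \cdot 12 = 24$)
$B{\left(F \right)} = -6 - \frac{3 F}{2}$ ($B{\left(F \right)} = - \frac{3 \left(F + 4\right)}{2} = - \frac{3 \left(4 + F\right)}{2} = - \frac{12 + 3 F}{2} = -6 - \frac{3 F}{2}$)
$B{\left(69 \right)} + u{\left(49,-49 \right)} = \left(-6 - \frac{207}{2}\right) + 24 = - \frac{219}{2} + 24 = - \frac{171}{2}$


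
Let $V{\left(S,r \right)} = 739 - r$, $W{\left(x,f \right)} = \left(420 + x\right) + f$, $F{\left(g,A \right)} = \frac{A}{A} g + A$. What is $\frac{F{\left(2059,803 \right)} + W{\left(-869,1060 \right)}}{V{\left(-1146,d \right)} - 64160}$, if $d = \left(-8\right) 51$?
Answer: $- \frac{3473}{63013} \approx -0.055116$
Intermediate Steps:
$F{\left(g,A \right)} = A + g$ ($F{\left(g,A \right)} = 1 g + A = g + A = A + g$)
$W{\left(x,f \right)} = 420 + f + x$
$d = -408$
$\frac{F{\left(2059,803 \right)} + W{\left(-869,1060 \right)}}{V{\left(-1146,d \right)} - 64160} = \frac{\left(803 + 2059\right) + \left(420 + 1060 - 869\right)}{\left(739 - -408\right) - 64160} = \frac{2862 + 611}{\left(739 + 408\right) - 64160} = \frac{3473}{1147 - 64160} = \frac{3473}{-63013} = 3473 \left(- \frac{1}{63013}\right) = - \frac{3473}{63013}$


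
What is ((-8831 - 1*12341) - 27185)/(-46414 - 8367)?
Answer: 48357/54781 ≈ 0.88273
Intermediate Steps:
((-8831 - 1*12341) - 27185)/(-46414 - 8367) = ((-8831 - 12341) - 27185)/(-54781) = (-21172 - 27185)*(-1/54781) = -48357*(-1/54781) = 48357/54781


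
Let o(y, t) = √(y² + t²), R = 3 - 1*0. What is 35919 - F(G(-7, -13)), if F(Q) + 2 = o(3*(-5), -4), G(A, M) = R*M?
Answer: 35921 - √241 ≈ 35906.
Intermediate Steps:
R = 3 (R = 3 + 0 = 3)
o(y, t) = √(t² + y²)
G(A, M) = 3*M
F(Q) = -2 + √241 (F(Q) = -2 + √((-4)² + (3*(-5))²) = -2 + √(16 + (-15)²) = -2 + √(16 + 225) = -2 + √241)
35919 - F(G(-7, -13)) = 35919 - (-2 + √241) = 35919 + (2 - √241) = 35921 - √241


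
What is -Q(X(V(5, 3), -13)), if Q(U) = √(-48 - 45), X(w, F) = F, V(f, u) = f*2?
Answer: -I*√93 ≈ -9.6436*I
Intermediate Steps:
V(f, u) = 2*f
Q(U) = I*√93 (Q(U) = √(-93) = I*√93)
-Q(X(V(5, 3), -13)) = -I*√93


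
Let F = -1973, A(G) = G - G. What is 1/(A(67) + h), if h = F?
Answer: -1/1973 ≈ -0.00050684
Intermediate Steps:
A(G) = 0
h = -1973
1/(A(67) + h) = 1/(0 - 1973) = 1/(-1973) = -1/1973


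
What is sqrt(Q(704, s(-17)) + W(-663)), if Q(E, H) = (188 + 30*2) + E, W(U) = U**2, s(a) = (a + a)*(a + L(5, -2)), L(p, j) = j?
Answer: sqrt(440521) ≈ 663.72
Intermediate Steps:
s(a) = 2*a*(-2 + a) (s(a) = (a + a)*(a - 2) = (2*a)*(-2 + a) = 2*a*(-2 + a))
Q(E, H) = 248 + E (Q(E, H) = (188 + 60) + E = 248 + E)
sqrt(Q(704, s(-17)) + W(-663)) = sqrt((248 + 704) + (-663)**2) = sqrt(952 + 439569) = sqrt(440521)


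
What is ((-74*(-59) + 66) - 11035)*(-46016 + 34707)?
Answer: 74673327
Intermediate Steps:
((-74*(-59) + 66) - 11035)*(-46016 + 34707) = ((4366 + 66) - 11035)*(-11309) = (4432 - 11035)*(-11309) = -6603*(-11309) = 74673327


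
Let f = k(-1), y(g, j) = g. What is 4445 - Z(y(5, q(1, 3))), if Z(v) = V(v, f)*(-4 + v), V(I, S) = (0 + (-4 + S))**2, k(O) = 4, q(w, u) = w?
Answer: 4445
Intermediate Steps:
f = 4
V(I, S) = (-4 + S)**2
Z(v) = 0 (Z(v) = (-4 + 4)**2*(-4 + v) = 0**2*(-4 + v) = 0*(-4 + v) = 0)
4445 - Z(y(5, q(1, 3))) = 4445 - 1*0 = 4445 + 0 = 4445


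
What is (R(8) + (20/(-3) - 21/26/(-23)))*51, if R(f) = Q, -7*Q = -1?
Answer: -1385245/4186 ≈ -330.92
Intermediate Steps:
Q = ⅐ (Q = -⅐*(-1) = ⅐ ≈ 0.14286)
R(f) = ⅐
(R(8) + (20/(-3) - 21/26/(-23)))*51 = (⅐ + (20/(-3) - 21/26/(-23)))*51 = (⅐ + (20*(-⅓) - 21*1/26*(-1/23)))*51 = (⅐ + (-20/3 - 21/26*(-1/23)))*51 = (⅐ + (-20/3 + 21/598))*51 = (⅐ - 11897/1794)*51 = -81485/12558*51 = -1385245/4186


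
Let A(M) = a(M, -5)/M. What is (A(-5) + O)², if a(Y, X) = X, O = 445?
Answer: 198916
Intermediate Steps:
A(M) = -5/M
(A(-5) + O)² = (-5/(-5) + 445)² = (-5*(-⅕) + 445)² = (1 + 445)² = 446² = 198916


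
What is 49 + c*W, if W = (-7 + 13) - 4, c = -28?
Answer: -7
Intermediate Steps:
W = 2 (W = 6 - 4 = 2)
49 + c*W = 49 - 28*2 = 49 - 56 = -7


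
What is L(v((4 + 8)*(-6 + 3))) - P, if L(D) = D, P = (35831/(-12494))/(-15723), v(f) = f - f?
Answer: -35831/196443162 ≈ -0.00018240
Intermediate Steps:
v(f) = 0
P = 35831/196443162 (P = (35831*(-1/12494))*(-1/15723) = -35831/12494*(-1/15723) = 35831/196443162 ≈ 0.00018240)
L(v((4 + 8)*(-6 + 3))) - P = 0 - 1*35831/196443162 = 0 - 35831/196443162 = -35831/196443162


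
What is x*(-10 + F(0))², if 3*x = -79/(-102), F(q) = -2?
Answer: 632/17 ≈ 37.176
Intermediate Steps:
x = 79/306 (x = (-79/(-102))/3 = (-79*(-1/102))/3 = (⅓)*(79/102) = 79/306 ≈ 0.25817)
x*(-10 + F(0))² = 79*(-10 - 2)²/306 = (79/306)*(-12)² = (79/306)*144 = 632/17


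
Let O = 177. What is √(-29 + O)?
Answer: 2*√37 ≈ 12.166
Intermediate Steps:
√(-29 + O) = √(-29 + 177) = √148 = 2*√37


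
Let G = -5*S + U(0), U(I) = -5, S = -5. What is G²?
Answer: 400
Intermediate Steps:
G = 20 (G = -5*(-5) - 5 = 25 - 5 = 20)
G² = 20² = 400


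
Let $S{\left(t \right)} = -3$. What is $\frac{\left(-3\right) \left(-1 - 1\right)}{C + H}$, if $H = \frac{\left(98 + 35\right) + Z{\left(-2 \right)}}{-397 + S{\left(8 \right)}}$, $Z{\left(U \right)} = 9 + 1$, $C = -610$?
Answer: $- \frac{800}{81381} \approx -0.0098303$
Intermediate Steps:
$Z{\left(U \right)} = 10$
$H = - \frac{143}{400}$ ($H = \frac{\left(98 + 35\right) + 10}{-397 - 3} = \frac{133 + 10}{-400} = 143 \left(- \frac{1}{400}\right) = - \frac{143}{400} \approx -0.3575$)
$\frac{\left(-3\right) \left(-1 - 1\right)}{C + H} = \frac{\left(-3\right) \left(-1 - 1\right)}{-610 - \frac{143}{400}} = \frac{\left(-3\right) \left(-2\right)}{- \frac{244143}{400}} = 6 \left(- \frac{400}{244143}\right) = - \frac{800}{81381}$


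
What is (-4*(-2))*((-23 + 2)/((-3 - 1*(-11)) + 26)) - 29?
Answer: -577/17 ≈ -33.941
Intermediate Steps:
(-4*(-2))*((-23 + 2)/((-3 - 1*(-11)) + 26)) - 29 = 8*(-21/((-3 + 11) + 26)) - 29 = 8*(-21/(8 + 26)) - 29 = 8*(-21/34) - 29 = -84/17 - 29 = -577/17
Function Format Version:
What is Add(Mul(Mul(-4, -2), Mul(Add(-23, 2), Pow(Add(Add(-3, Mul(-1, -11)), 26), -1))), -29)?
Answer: Rational(-577, 17) ≈ -33.941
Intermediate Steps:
Add(Mul(Mul(-4, -2), Mul(Add(-23, 2), Pow(Add(Add(-3, Mul(-1, -11)), 26), -1))), -29) = Add(Mul(8, Mul(-21, Pow(Add(Add(-3, 11), 26), -1))), -29) = Add(Mul(8, Mul(-21, Pow(Add(8, 26), -1))), -29) = Add(Mul(8, Mul(-21, Pow(34, -1))), -29) = Add(Mul(8, Mul(-21, Rational(1, 34))), -29) = Add(Mul(8, Rational(-21, 34)), -29) = Add(Rational(-84, 17), -29) = Rational(-577, 17)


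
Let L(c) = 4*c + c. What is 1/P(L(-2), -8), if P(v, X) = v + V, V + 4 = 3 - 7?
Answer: -1/18 ≈ -0.055556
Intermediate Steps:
L(c) = 5*c
V = -8 (V = -4 + (3 - 7) = -4 - 4 = -8)
P(v, X) = -8 + v (P(v, X) = v - 8 = -8 + v)
1/P(L(-2), -8) = 1/(-8 + 5*(-2)) = 1/(-8 - 10) = 1/(-18) = -1/18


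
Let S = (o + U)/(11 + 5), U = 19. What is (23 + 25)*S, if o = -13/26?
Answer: 111/2 ≈ 55.500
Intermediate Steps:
o = -½ (o = -13*1/26 = -½ ≈ -0.50000)
S = 37/32 (S = (-½ + 19)/(11 + 5) = (37/2)/16 = (37/2)*(1/16) = 37/32 ≈ 1.1563)
(23 + 25)*S = (23 + 25)*(37/32) = 48*(37/32) = 111/2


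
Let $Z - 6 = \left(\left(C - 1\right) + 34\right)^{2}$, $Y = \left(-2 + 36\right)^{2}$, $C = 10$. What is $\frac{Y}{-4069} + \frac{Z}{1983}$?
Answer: $\frac{5255647}{8068827} \approx 0.65135$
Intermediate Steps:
$Y = 1156$ ($Y = 34^{2} = 1156$)
$Z = 1855$ ($Z = 6 + \left(\left(10 - 1\right) + 34\right)^{2} = 6 + \left(9 + 34\right)^{2} = 6 + 43^{2} = 6 + 1849 = 1855$)
$\frac{Y}{-4069} + \frac{Z}{1983} = \frac{1156}{-4069} + \frac{1855}{1983} = 1156 \left(- \frac{1}{4069}\right) + 1855 \cdot \frac{1}{1983} = - \frac{1156}{4069} + \frac{1855}{1983} = \frac{5255647}{8068827}$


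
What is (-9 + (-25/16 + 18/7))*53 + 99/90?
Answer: -236559/560 ≈ -422.43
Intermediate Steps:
(-9 + (-25/16 + 18/7))*53 + 99/90 = (-9 + (-25*1/16 + 18*(⅐)))*53 + 99*(1/90) = (-9 + (-25/16 + 18/7))*53 + 11/10 = (-9 + 113/112)*53 + 11/10 = -895/112*53 + 11/10 = -47435/112 + 11/10 = -236559/560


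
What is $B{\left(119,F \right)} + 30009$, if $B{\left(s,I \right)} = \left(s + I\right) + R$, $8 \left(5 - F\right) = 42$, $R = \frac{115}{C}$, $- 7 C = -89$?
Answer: $\frac{10728699}{356} \approx 30137.0$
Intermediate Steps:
$C = \frac{89}{7}$ ($C = \left(- \frac{1}{7}\right) \left(-89\right) = \frac{89}{7} \approx 12.714$)
$R = \frac{805}{89}$ ($R = \frac{115}{\frac{89}{7}} = 115 \cdot \frac{7}{89} = \frac{805}{89} \approx 9.0449$)
$F = - \frac{1}{4}$ ($F = 5 - \frac{21}{4} = - \frac{1}{4} \approx -0.25$)
$B{\left(s,I \right)} = \frac{805}{89} + I + s$ ($B{\left(s,I \right)} = \left(s + I\right) + \frac{805}{89} = \left(I + s\right) + \frac{805}{89} = \frac{805}{89} + I + s$)
$B{\left(119,F \right)} + 30009 = \left(\frac{805}{89} - \frac{1}{4} + 119\right) + 30009 = \frac{45495}{356} + 30009 = \frac{10728699}{356}$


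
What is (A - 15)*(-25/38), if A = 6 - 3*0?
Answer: 225/38 ≈ 5.9211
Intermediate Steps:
A = 6 (A = 6 + 0 = 6)
(A - 15)*(-25/38) = (6 - 15)*(-25/38) = -(-225)/38 = -9*(-25/38) = 225/38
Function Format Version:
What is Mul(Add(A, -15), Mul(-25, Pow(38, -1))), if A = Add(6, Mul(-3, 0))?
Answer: Rational(225, 38) ≈ 5.9211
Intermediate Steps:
A = 6 (A = Add(6, 0) = 6)
Mul(Add(A, -15), Mul(-25, Pow(38, -1))) = Mul(Add(6, -15), Mul(-25, Pow(38, -1))) = Mul(-9, Mul(-25, Rational(1, 38))) = Mul(-9, Rational(-25, 38)) = Rational(225, 38)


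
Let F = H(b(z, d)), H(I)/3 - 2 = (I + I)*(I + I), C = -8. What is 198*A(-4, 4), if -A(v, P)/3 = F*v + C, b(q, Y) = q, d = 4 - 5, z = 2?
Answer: 133056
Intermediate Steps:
d = -1
H(I) = 6 + 12*I² (H(I) = 6 + 3*((I + I)*(I + I)) = 6 + 3*((2*I)*(2*I)) = 6 + 3*(4*I²) = 6 + 12*I²)
F = 54 (F = 6 + 12*2² = 6 + 12*4 = 6 + 48 = 54)
A(v, P) = 24 - 162*v (A(v, P) = -3*(54*v - 8) = -3*(-8 + 54*v) = 24 - 162*v)
198*A(-4, 4) = 198*(24 - 162*(-4)) = 198*(24 + 648) = 198*672 = 133056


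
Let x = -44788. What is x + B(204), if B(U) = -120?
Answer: -44908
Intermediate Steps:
x + B(204) = -44788 - 120 = -44908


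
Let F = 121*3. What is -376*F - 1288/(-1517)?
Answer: -207051008/1517 ≈ -1.3649e+5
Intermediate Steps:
F = 363
-376*F - 1288/(-1517) = -376*363 - 1288/(-1517) = -136488 - 1288*(-1/1517) = -136488 + 1288/1517 = -207051008/1517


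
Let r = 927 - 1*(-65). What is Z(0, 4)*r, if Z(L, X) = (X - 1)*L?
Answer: 0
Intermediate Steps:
Z(L, X) = L*(-1 + X) (Z(L, X) = (-1 + X)*L = L*(-1 + X))
r = 992 (r = 927 + 65 = 992)
Z(0, 4)*r = (0*(-1 + 4))*992 = (0*3)*992 = 0*992 = 0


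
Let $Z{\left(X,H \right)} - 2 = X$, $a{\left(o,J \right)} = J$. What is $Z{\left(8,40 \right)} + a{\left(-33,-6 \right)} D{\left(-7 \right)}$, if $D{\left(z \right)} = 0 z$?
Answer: $10$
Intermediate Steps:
$D{\left(z \right)} = 0$
$Z{\left(X,H \right)} = 2 + X$
$Z{\left(8,40 \right)} + a{\left(-33,-6 \right)} D{\left(-7 \right)} = \left(2 + 8\right) - 0 = 10 + 0 = 10$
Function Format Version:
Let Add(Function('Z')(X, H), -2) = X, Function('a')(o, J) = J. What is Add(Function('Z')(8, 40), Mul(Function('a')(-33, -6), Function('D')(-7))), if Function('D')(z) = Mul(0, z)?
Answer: 10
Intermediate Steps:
Function('D')(z) = 0
Function('Z')(X, H) = Add(2, X)
Add(Function('Z')(8, 40), Mul(Function('a')(-33, -6), Function('D')(-7))) = Add(Add(2, 8), Mul(-6, 0)) = Add(10, 0) = 10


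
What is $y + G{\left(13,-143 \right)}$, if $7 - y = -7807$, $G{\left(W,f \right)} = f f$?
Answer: $28263$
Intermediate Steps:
$G{\left(W,f \right)} = f^{2}$
$y = 7814$ ($y = 7 - -7807 = 7 + 7807 = 7814$)
$y + G{\left(13,-143 \right)} = 7814 + \left(-143\right)^{2} = 7814 + 20449 = 28263$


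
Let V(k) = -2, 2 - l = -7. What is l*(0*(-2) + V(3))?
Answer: -18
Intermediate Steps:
l = 9 (l = 2 - 1*(-7) = 2 + 7 = 9)
l*(0*(-2) + V(3)) = 9*(0*(-2) - 2) = 9*(0 - 2) = 9*(-2) = -18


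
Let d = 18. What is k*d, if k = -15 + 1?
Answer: -252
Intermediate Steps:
k = -14
k*d = -14*18 = -252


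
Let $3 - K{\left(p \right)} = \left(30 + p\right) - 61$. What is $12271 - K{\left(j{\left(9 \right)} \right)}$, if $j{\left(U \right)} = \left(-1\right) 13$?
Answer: $12224$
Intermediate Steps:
$j{\left(U \right)} = -13$
$K{\left(p \right)} = 34 - p$ ($K{\left(p \right)} = 3 - \left(\left(30 + p\right) - 61\right) = 3 - \left(-31 + p\right) = 34 - p$)
$12271 - K{\left(j{\left(9 \right)} \right)} = 12271 - \left(34 - -13\right) = 12271 - \left(34 + 13\right) = 12271 - 47 = 12224$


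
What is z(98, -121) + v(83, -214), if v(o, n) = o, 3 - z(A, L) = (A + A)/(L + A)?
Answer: 2174/23 ≈ 94.522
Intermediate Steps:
z(A, L) = 3 - 2*A/(A + L) (z(A, L) = 3 - (A + A)/(L + A) = 3 - 2*A/(A + L))
z(98, -121) + v(83, -214) = (98 + 3*(-121))/(98 - 121) + 83 = (98 - 363)/(-23) + 83 = -1/23*(-265) + 83 = 265/23 + 83 = 2174/23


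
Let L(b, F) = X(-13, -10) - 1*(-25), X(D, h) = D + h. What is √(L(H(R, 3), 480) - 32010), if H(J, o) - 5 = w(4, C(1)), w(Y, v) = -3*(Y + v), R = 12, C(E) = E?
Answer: 2*I*√8002 ≈ 178.91*I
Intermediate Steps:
w(Y, v) = -3*Y - 3*v
H(J, o) = -10 (H(J, o) = 5 + (-3*4 - 3*1) = 5 + (-12 - 3) = 5 - 15 = -10)
L(b, F) = 2 (L(b, F) = (-13 - 10) - 1*(-25) = -23 + 25 = 2)
√(L(H(R, 3), 480) - 32010) = √(2 - 32010) = √(-32008) = 2*I*√8002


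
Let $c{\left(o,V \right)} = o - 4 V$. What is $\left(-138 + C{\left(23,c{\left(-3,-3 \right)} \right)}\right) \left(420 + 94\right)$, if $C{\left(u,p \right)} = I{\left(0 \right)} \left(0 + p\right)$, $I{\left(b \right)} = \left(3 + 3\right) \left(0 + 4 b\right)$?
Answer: $-70932$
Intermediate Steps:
$I{\left(b \right)} = 24 b$ ($I{\left(b \right)} = 6 \cdot 4 b = 24 b$)
$c{\left(o,V \right)} = o - 4 V$
$C{\left(u,p \right)} = 0$ ($C{\left(u,p \right)} = 24 \cdot 0 \left(0 + p\right) = 0 p = 0$)
$\left(-138 + C{\left(23,c{\left(-3,-3 \right)} \right)}\right) \left(420 + 94\right) = \left(-138 + 0\right) \left(420 + 94\right) = \left(-138\right) 514 = -70932$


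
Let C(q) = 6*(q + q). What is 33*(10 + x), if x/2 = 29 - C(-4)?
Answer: 5412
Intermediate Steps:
C(q) = 12*q (C(q) = 6*(2*q) = 12*q)
x = 154 (x = 2*(29 - 12*(-4)) = 2*(29 - 1*(-48)) = 2*(29 + 48) = 2*77 = 154)
33*(10 + x) = 33*(10 + 154) = 33*164 = 5412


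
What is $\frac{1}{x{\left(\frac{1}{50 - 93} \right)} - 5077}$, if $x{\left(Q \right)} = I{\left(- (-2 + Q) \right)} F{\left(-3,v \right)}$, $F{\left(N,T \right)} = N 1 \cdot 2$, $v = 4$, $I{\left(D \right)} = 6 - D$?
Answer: $- \frac{43}{219337} \approx -0.00019605$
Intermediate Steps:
$F{\left(N,T \right)} = 2 N$ ($F{\left(N,T \right)} = N 2 = 2 N$)
$x{\left(Q \right)} = -24 - 6 Q$ ($x{\left(Q \right)} = \left(6 - - (-2 + Q)\right) 2 \left(-3\right) = \left(6 - \left(2 - Q\right)\right) \left(-6\right) = \left(6 + \left(-2 + Q\right)\right) \left(-6\right) = \left(4 + Q\right) \left(-6\right) = -24 - 6 Q$)
$\frac{1}{x{\left(\frac{1}{50 - 93} \right)} - 5077} = \frac{1}{\left(-24 - \frac{6}{50 - 93}\right) - 5077} = \frac{1}{\left(-24 - \frac{6}{-43}\right) - 5077} = \frac{1}{\left(-24 - - \frac{6}{43}\right) - 5077} = \frac{1}{\left(-24 + \frac{6}{43}\right) - 5077} = \frac{1}{- \frac{1026}{43} - 5077} = \frac{1}{- \frac{219337}{43}} = - \frac{43}{219337}$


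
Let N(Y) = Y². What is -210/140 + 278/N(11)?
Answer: 193/242 ≈ 0.79752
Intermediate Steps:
-210/140 + 278/N(11) = -210/140 + 278/(11²) = -210*1/140 + 278/121 = -3/2 + 278*(1/121) = -3/2 + 278/121 = 193/242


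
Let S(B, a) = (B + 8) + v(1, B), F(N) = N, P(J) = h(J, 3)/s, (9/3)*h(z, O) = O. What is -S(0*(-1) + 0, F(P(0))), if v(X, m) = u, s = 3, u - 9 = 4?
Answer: -21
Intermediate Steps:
h(z, O) = O/3
u = 13 (u = 9 + 4 = 13)
v(X, m) = 13
P(J) = ⅓ (P(J) = ((⅓)*3)/3 = 1*(⅓) = ⅓)
S(B, a) = 21 + B (S(B, a) = (B + 8) + 13 = (8 + B) + 13 = 21 + B)
-S(0*(-1) + 0, F(P(0))) = -(21 + (0*(-1) + 0)) = -(21 + (0 + 0)) = -(21 + 0) = -1*21 = -21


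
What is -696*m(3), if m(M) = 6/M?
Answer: -1392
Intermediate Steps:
-696*m(3) = -4176/3 = -696*2 = -1392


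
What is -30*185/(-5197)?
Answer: 5550/5197 ≈ 1.0679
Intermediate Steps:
-30*185/(-5197) = -5550*(-1/5197) = 5550/5197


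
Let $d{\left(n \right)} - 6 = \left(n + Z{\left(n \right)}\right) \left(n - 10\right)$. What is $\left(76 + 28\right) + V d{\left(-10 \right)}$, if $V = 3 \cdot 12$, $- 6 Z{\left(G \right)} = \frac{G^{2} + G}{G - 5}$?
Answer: $6800$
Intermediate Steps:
$Z{\left(G \right)} = - \frac{G + G^{2}}{6 \left(-5 + G\right)}$ ($Z{\left(G \right)} = - \frac{\left(G^{2} + G\right) \frac{1}{G - 5}}{6} = - \frac{\left(G + G^{2}\right) \frac{1}{-5 + G}}{6} = - \frac{\frac{1}{-5 + G} \left(G + G^{2}\right)}{6} = - \frac{G + G^{2}}{6 \left(-5 + G\right)}$)
$V = 36$
$d{\left(n \right)} = 6 + \left(-10 + n\right) \left(n - \frac{n \left(1 + n\right)}{-30 + 6 n}\right)$ ($d{\left(n \right)} = 6 + \left(n - \frac{n \left(1 + n\right)}{-30 + 6 n}\right) \left(n - 10\right) = 6 + \left(n - \frac{n \left(1 + n\right)}{-30 + 6 n}\right) \left(-10 + n\right) = 6 + \left(-10 + n\right) \left(n - \frac{n \left(1 + n\right)}{-30 + 6 n}\right)$)
$\left(76 + 28\right) + V d{\left(-10 \right)} = \left(76 + 28\right) + 36 \frac{-180 - 81 \left(-10\right)^{2} + 5 \left(-10\right)^{3} + 346 \left(-10\right)}{6 \left(-5 - 10\right)} = 104 + 36 \frac{-180 - 8100 + 5 \left(-1000\right) - 3460}{6 \left(-15\right)} = 104 + 36 \cdot \frac{1}{6} \left(- \frac{1}{15}\right) \left(-180 - 8100 - 5000 - 3460\right) = 104 + 36 \cdot \frac{1}{6} \left(- \frac{1}{15}\right) \left(-16740\right) = 104 + 36 \cdot 186 = 104 + 6696 = 6800$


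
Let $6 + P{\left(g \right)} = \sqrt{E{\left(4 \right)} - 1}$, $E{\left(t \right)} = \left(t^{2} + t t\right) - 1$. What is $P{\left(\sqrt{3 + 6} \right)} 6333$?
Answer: $-37998 + 6333 \sqrt{30} \approx -3310.7$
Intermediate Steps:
$E{\left(t \right)} = -1 + 2 t^{2}$ ($E{\left(t \right)} = \left(t^{2} + t^{2}\right) - 1 = 2 t^{2} - 1 = -1 + 2 t^{2}$)
$P{\left(g \right)} = -6 + \sqrt{30}$ ($P{\left(g \right)} = -6 + \sqrt{\left(-1 + 2 \cdot 4^{2}\right) - 1} = -6 + \sqrt{\left(-1 + 2 \cdot 16\right) - 1} = -6 + \sqrt{\left(-1 + 32\right) - 1} = -6 + \sqrt{31 - 1} = -6 + \sqrt{30}$)
$P{\left(\sqrt{3 + 6} \right)} 6333 = \left(-6 + \sqrt{30}\right) 6333 = -37998 + 6333 \sqrt{30}$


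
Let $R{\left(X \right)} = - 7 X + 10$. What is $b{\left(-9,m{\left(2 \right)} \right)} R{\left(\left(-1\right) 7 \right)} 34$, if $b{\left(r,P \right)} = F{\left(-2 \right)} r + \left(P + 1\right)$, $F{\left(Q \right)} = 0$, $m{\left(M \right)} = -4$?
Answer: $-6018$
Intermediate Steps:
$b{\left(r,P \right)} = 1 + P$ ($b{\left(r,P \right)} = 0 r + \left(P + 1\right) = 0 + \left(1 + P\right) = 1 + P$)
$R{\left(X \right)} = 10 - 7 X$
$b{\left(-9,m{\left(2 \right)} \right)} R{\left(\left(-1\right) 7 \right)} 34 = \left(1 - 4\right) \left(10 - 7 \left(\left(-1\right) 7\right)\right) 34 = - 3 \left(10 - -49\right) 34 = - 3 \left(10 + 49\right) 34 = \left(-3\right) 59 \cdot 34 = \left(-177\right) 34 = -6018$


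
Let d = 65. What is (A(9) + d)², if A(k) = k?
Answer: 5476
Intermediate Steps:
(A(9) + d)² = (9 + 65)² = 74² = 5476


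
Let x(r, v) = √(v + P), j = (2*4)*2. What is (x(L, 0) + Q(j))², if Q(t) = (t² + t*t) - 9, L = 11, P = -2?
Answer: (503 + I*√2)² ≈ 2.5301e+5 + 1423.0*I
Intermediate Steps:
j = 16 (j = 8*2 = 16)
Q(t) = -9 + 2*t² (Q(t) = (t² + t²) - 9 = 2*t² - 9 = -9 + 2*t²)
x(r, v) = √(-2 + v) (x(r, v) = √(v - 2) = √(-2 + v))
(x(L, 0) + Q(j))² = (√(-2 + 0) + (-9 + 2*16²))² = (√(-2) + (-9 + 2*256))² = (I*√2 + (-9 + 512))² = (I*√2 + 503)² = (503 + I*√2)²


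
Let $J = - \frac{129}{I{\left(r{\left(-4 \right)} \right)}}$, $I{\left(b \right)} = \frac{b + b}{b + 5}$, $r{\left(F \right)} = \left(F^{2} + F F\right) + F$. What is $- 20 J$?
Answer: $\frac{21285}{14} \approx 1520.4$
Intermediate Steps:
$r{\left(F \right)} = F + 2 F^{2}$ ($r{\left(F \right)} = \left(F^{2} + F^{2}\right) + F = 2 F^{2} + F = F + 2 F^{2}$)
$I{\left(b \right)} = \frac{2 b}{5 + b}$
$J = - \frac{4257}{56}$ ($J = - \frac{129}{2 \left(- 4 \left(1 + 2 \left(-4\right)\right)\right) \frac{1}{5 - 4 \left(1 + 2 \left(-4\right)\right)}} = - \frac{129}{2 \left(- 4 \left(1 - 8\right)\right) \frac{1}{5 - 4 \left(1 - 8\right)}} = - \frac{129}{2 \left(\left(-4\right) \left(-7\right)\right) \frac{1}{5 - -28}} = - \frac{129}{2 \cdot 28 \frac{1}{5 + 28}} = - \frac{129}{2 \cdot 28 \cdot \frac{1}{33}} = - \frac{129}{\frac{56}{33}} = \left(-129\right) \frac{33}{56} = - \frac{4257}{56} \approx -76.018$)
$- 20 J = \left(-20\right) \left(- \frac{4257}{56}\right) = \frac{21285}{14}$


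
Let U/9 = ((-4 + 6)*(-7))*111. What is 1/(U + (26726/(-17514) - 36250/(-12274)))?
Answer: -7677387/107364975740 ≈ -7.1507e-5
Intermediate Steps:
U = -13986 (U = 9*(((-4 + 6)*(-7))*111) = 9*((2*(-7))*111) = 9*(-14*111) = 9*(-1554) = -13986)
1/(U + (26726/(-17514) - 36250/(-12274))) = 1/(-13986 + (26726/(-17514) - 36250/(-12274))) = 1/(-13986 + (26726*(-1/17514) - 36250*(-1/12274))) = 1/(-13986 + (-1909/1251 + 18125/6137)) = 1/(-13986 + 10958842/7677387) = 1/(-107364975740/7677387) = -7677387/107364975740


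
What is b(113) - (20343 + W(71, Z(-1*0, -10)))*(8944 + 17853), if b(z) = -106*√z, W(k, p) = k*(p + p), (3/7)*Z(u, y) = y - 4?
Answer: -1262487061/3 - 106*√113 ≈ -4.2083e+8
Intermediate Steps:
Z(u, y) = -28/3 + 7*y/3 (Z(u, y) = 7*(y - 4)/3 = 7*(-4 + y)/3 = -28/3 + 7*y/3)
W(k, p) = 2*k*p (W(k, p) = k*(2*p) = 2*k*p)
b(113) - (20343 + W(71, Z(-1*0, -10)))*(8944 + 17853) = -106*√113 - (20343 + 2*71*(-28/3 + (7/3)*(-10)))*(8944 + 17853) = -106*√113 - (20343 + 2*71*(-28/3 - 70/3))*26797 = -106*√113 - (20343 + 2*71*(-98/3))*26797 = -106*√113 - (20343 - 13916/3)*26797 = -106*√113 - 47113*26797/3 = -106*√113 - 1*1262487061/3 = -106*√113 - 1262487061/3 = -1262487061/3 - 106*√113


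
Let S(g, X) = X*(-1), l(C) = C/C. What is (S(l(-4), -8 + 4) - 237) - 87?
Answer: -320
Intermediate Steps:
l(C) = 1
S(g, X) = -X
(S(l(-4), -8 + 4) - 237) - 87 = (-(-8 + 4) - 237) - 87 = (-1*(-4) - 237) - 87 = (4 - 237) - 87 = -233 - 87 = -320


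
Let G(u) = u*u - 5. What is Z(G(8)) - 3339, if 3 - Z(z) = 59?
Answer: -3395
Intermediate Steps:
G(u) = -5 + u² (G(u) = u² - 5 = -5 + u²)
Z(z) = -56 (Z(z) = 3 - 1*59 = 3 - 59 = -56)
Z(G(8)) - 3339 = -56 - 3339 = -3395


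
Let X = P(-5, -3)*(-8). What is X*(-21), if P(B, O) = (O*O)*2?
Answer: 3024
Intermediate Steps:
P(B, O) = 2*O**2 (P(B, O) = O**2*2 = 2*O**2)
X = -144 (X = (2*(-3)**2)*(-8) = (2*9)*(-8) = 18*(-8) = -144)
X*(-21) = -144*(-21) = 3024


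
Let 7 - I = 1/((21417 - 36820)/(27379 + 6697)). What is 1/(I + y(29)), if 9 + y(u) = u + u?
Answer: 15403/896644 ≈ 0.017179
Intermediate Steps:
y(u) = -9 + 2*u (y(u) = -9 + (u + u) = -9 + 2*u)
I = 141897/15403 (I = 7 - 1/((21417 - 36820)/(27379 + 6697)) = 7 - 1/((-15403/34076)) = 7 - 1/((-15403*1/34076)) = 7 - 1/(-15403/34076) = 7 - 1*(-34076/15403) = 7 + 34076/15403 = 141897/15403 ≈ 9.2123)
1/(I + y(29)) = 1/(141897/15403 + (-9 + 2*29)) = 1/(141897/15403 + (-9 + 58)) = 1/(141897/15403 + 49) = 1/(896644/15403) = 15403/896644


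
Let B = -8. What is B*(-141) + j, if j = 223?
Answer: 1351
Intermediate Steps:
B*(-141) + j = -8*(-141) + 223 = 1128 + 223 = 1351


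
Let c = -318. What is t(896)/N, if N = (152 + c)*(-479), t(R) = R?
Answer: 448/39757 ≈ 0.011268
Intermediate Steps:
N = 79514 (N = (152 - 318)*(-479) = -166*(-479) = 79514)
t(896)/N = 896/79514 = 896*(1/79514) = 448/39757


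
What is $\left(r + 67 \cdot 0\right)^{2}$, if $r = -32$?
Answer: $1024$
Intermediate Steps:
$\left(r + 67 \cdot 0\right)^{2} = \left(-32 + 67 \cdot 0\right)^{2} = \left(-32 + 0\right)^{2} = \left(-32\right)^{2} = 1024$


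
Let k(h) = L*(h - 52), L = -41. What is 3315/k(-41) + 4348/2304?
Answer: 2018057/732096 ≈ 2.7565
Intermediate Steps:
k(h) = 2132 - 41*h (k(h) = -41*(h - 52) = -41*(-52 + h) = 2132 - 41*h)
3315/k(-41) + 4348/2304 = 3315/(2132 - 41*(-41)) + 4348/2304 = 3315/(2132 + 1681) + 4348*(1/2304) = 3315/3813 + 1087/576 = 3315*(1/3813) + 1087/576 = 1105/1271 + 1087/576 = 2018057/732096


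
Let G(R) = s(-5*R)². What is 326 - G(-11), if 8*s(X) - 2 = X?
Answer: 17615/64 ≈ 275.23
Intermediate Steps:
s(X) = ¼ + X/8
G(R) = (¼ - 5*R/8)² (G(R) = (¼ + (-5*R)/8)² = (¼ - 5*R/8)²)
326 - G(-11) = 326 - (2 - 5*(-11))²/64 = 326 - (2 + 55)²/64 = 326 - 57²/64 = 326 - 3249/64 = 17615/64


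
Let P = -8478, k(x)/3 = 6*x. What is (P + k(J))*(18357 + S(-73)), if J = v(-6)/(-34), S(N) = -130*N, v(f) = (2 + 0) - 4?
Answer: -4012975476/17 ≈ -2.3606e+8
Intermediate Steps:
v(f) = -2 (v(f) = 2 - 4 = -2)
J = 1/17 (J = -2/(-34) = -2*(-1/34) = 1/17 ≈ 0.058824)
k(x) = 18*x (k(x) = 3*(6*x) = 18*x)
(P + k(J))*(18357 + S(-73)) = (-8478 + 18*(1/17))*(18357 - 130*(-73)) = (-8478 + 18/17)*(18357 + 9490) = -144108/17*27847 = -4012975476/17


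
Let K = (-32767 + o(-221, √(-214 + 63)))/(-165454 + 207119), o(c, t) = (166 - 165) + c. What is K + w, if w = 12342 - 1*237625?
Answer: -9386449182/41665 ≈ -2.2528e+5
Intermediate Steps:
w = -225283 (w = 12342 - 237625 = -225283)
o(c, t) = 1 + c
K = -32987/41665 (K = (-32767 + (1 - 221))/(-165454 + 207119) = (-32767 - 220)/41665 = -32987*1/41665 = -32987/41665 ≈ -0.79172)
K + w = -32987/41665 - 225283 = -9386449182/41665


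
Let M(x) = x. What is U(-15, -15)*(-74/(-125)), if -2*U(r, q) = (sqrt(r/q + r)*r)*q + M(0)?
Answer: -333*I*sqrt(14)/5 ≈ -249.19*I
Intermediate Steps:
U(r, q) = -q*r*sqrt(r + r/q)/2 (U(r, q) = -((sqrt(r/q + r)*r)*q + 0)/2 = -((sqrt(r + r/q)*r)*q + 0)/2 = -((r*sqrt(r + r/q))*q + 0)/2 = -(q*r*sqrt(r + r/q) + 0)/2 = -q*r*sqrt(r + r/q)/2)
U(-15, -15)*(-74/(-125)) = (-1/2*(-15)*(-15)*sqrt(-15 - 15/(-15)))*(-74/(-125)) = (-1/2*(-15)*(-15)*sqrt(-15 - 15*(-1/15)))*(-74*(-1/125)) = -1/2*(-15)*(-15)*sqrt(-15 + 1)*(74/125) = -1/2*(-15)*(-15)*sqrt(-14)*(74/125) = -1/2*(-15)*(-15)*I*sqrt(14)*(74/125) = -225*I*sqrt(14)/2*(74/125) = -333*I*sqrt(14)/5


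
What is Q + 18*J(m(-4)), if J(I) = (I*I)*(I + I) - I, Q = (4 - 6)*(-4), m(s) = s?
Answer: -2224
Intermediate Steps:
Q = 8 (Q = -2*(-4) = 8)
J(I) = -I + 2*I³ (J(I) = I²*(2*I) - I = 2*I³ - I = -I + 2*I³)
Q + 18*J(m(-4)) = 8 + 18*(-1*(-4) + 2*(-4)³) = 8 + 18*(4 + 2*(-64)) = 8 + 18*(4 - 128) = 8 + 18*(-124) = 8 - 2232 = -2224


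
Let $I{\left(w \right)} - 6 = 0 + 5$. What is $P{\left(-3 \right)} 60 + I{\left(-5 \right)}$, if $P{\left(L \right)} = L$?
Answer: $-169$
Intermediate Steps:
$I{\left(w \right)} = 11$ ($I{\left(w \right)} = 6 + \left(0 + 5\right) = 6 + 5 = 11$)
$P{\left(-3 \right)} 60 + I{\left(-5 \right)} = \left(-3\right) 60 + 11 = -180 + 11 = -169$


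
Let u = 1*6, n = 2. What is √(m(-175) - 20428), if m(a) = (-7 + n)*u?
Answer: I*√20458 ≈ 143.03*I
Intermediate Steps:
u = 6
m(a) = -30 (m(a) = (-7 + 2)*6 = -5*6 = -30)
√(m(-175) - 20428) = √(-30 - 20428) = √(-20458) = I*√20458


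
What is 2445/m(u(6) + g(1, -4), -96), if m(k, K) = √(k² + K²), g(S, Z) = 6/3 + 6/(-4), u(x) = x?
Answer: 4890*√37033/37033 ≈ 25.411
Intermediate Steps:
g(S, Z) = ½ (g(S, Z) = 6*(⅓) + 6*(-¼) = 2 - 3/2 = ½)
m(k, K) = √(K² + k²)
2445/m(u(6) + g(1, -4), -96) = 2445/(√((-96)² + (6 + ½)²)) = 2445/(√(9216 + (13/2)²)) = 2445/(√(9216 + 169/4)) = 2445/(√(37033/4)) = 2445/((√37033/2)) = 2445*(2*√37033/37033) = 4890*√37033/37033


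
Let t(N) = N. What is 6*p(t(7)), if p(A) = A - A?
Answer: 0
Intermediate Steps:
p(A) = 0
6*p(t(7)) = 6*0 = 0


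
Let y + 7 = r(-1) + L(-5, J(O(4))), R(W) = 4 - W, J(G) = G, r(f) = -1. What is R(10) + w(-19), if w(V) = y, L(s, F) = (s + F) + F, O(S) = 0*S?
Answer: -19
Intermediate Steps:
O(S) = 0
L(s, F) = s + 2*F (L(s, F) = (F + s) + F = s + 2*F)
y = -13 (y = -7 + (-1 + (-5 + 2*0)) = -7 + (-1 + (-5 + 0)) = -7 + (-1 - 5) = -7 - 6 = -13)
w(V) = -13
R(10) + w(-19) = (4 - 1*10) - 13 = (4 - 10) - 13 = -6 - 13 = -19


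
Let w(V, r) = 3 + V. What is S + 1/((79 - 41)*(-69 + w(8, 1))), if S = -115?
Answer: -253461/2204 ≈ -115.00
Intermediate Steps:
S + 1/((79 - 41)*(-69 + w(8, 1))) = -115 + 1/((79 - 41)*(-69 + (3 + 8))) = -115 + 1/(38*(-69 + 11)) = -115 + (1/38)/(-58) = -115 + (1/38)*(-1/58) = -115 - 1/2204 = -253461/2204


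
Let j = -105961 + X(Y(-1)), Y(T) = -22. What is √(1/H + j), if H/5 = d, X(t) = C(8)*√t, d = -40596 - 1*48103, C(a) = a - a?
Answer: 24*I*√36182704111645/443495 ≈ 325.52*I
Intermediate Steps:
C(a) = 0
d = -88699 (d = -40596 - 48103 = -88699)
X(t) = 0 (X(t) = 0*√t = 0)
H = -443495 (H = 5*(-88699) = -443495)
j = -105961 (j = -105961 + 0 = -105961)
√(1/H + j) = √(1/(-443495) - 105961) = √(-1/443495 - 105961) = √(-46993173696/443495) = 24*I*√36182704111645/443495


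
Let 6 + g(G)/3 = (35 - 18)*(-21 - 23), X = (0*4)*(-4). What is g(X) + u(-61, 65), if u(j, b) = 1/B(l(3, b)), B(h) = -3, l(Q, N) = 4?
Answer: -6787/3 ≈ -2262.3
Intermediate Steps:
u(j, b) = -⅓ (u(j, b) = 1/(-3) = -⅓)
X = 0 (X = 0*(-4) = 0)
g(G) = -2262 (g(G) = -18 + 3*((35 - 18)*(-21 - 23)) = -18 + 3*(17*(-44)) = -18 + 3*(-748) = -18 - 2244 = -2262)
g(X) + u(-61, 65) = -2262 - ⅓ = -6787/3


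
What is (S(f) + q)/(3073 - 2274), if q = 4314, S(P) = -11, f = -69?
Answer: 4303/799 ≈ 5.3855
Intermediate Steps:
(S(f) + q)/(3073 - 2274) = (-11 + 4314)/(3073 - 2274) = 4303/799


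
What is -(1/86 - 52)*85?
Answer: 380035/86 ≈ 4419.0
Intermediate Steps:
-(1/86 - 52)*85 = -(-4471)*85/86 = -1*(-380035/86) = 380035/86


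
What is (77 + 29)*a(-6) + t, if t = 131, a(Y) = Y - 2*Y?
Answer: 767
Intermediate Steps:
a(Y) = -Y
(77 + 29)*a(-6) + t = (77 + 29)*(-1*(-6)) + 131 = 106*6 + 131 = 636 + 131 = 767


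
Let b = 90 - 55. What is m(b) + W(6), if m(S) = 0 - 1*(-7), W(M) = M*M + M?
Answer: 49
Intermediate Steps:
W(M) = M + M**2 (W(M) = M**2 + M = M + M**2)
b = 35
m(S) = 7 (m(S) = 0 + 7 = 7)
m(b) + W(6) = 7 + 6*(1 + 6) = 7 + 6*7 = 7 + 42 = 49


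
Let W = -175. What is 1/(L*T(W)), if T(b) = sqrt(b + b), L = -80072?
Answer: I*sqrt(14)/5605040 ≈ 6.6755e-7*I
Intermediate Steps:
T(b) = sqrt(2)*sqrt(b) (T(b) = sqrt(2*b) = sqrt(2)*sqrt(b))
1/(L*T(W)) = 1/((-80072)*((sqrt(2)*sqrt(-175)))) = -(-I*sqrt(14)/70)/80072 = -(-1)*I*sqrt(14)/5605040 = I*sqrt(14)/5605040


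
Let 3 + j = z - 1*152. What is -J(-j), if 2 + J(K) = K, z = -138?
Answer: -291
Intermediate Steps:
j = -293 (j = -3 + (-138 - 1*152) = -3 + (-138 - 152) = -3 - 290 = -293)
J(K) = -2 + K
-J(-j) = -(-2 - 1*(-293)) = -(-2 + 293) = -1*291 = -291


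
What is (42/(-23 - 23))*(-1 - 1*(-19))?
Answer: -378/23 ≈ -16.435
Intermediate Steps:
(42/(-23 - 23))*(-1 - 1*(-19)) = (42/(-46))*(-1 + 19) = (42*(-1/46))*18 = -21/23*18 = -378/23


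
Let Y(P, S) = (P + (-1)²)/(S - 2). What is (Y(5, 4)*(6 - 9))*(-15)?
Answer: 135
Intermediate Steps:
Y(P, S) = (1 + P)/(-2 + S) (Y(P, S) = (P + 1)/(-2 + S) = (1 + P)/(-2 + S))
(Y(5, 4)*(6 - 9))*(-15) = (((1 + 5)/(-2 + 4))*(6 - 9))*(-15) = ((6/2)*(-3))*(-15) = (((½)*6)*(-3))*(-15) = (3*(-3))*(-15) = -9*(-15) = 135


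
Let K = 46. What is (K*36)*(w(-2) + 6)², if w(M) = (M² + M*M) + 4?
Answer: 536544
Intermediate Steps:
w(M) = 4 + 2*M² (w(M) = (M² + M²) + 4 = 2*M² + 4 = 4 + 2*M²)
(K*36)*(w(-2) + 6)² = (46*36)*((4 + 2*(-2)²) + 6)² = 1656*((4 + 2*4) + 6)² = 1656*((4 + 8) + 6)² = 1656*(12 + 6)² = 1656*18² = 1656*324 = 536544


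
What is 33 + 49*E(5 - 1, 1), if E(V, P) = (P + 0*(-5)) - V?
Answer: -114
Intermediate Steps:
E(V, P) = P - V (E(V, P) = (P + 0) - V = P - V)
33 + 49*E(5 - 1, 1) = 33 + 49*(1 - (5 - 1)) = 33 + 49*(1 - 1*4) = 33 + 49*(1 - 4) = 33 + 49*(-3) = 33 - 147 = -114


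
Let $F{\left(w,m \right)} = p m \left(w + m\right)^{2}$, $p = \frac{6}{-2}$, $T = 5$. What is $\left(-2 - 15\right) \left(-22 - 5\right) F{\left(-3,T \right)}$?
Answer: $-27540$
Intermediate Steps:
$p = -3$ ($p = 6 \left(- \frac{1}{2}\right) = -3$)
$F{\left(w,m \right)} = - 3 m \left(m + w\right)^{2}$ ($F{\left(w,m \right)} = - 3 m \left(w + m\right)^{2} = - 3 m \left(m + w\right)^{2}$)
$\left(-2 - 15\right) \left(-22 - 5\right) F{\left(-3,T \right)} = \left(-2 - 15\right) \left(-22 - 5\right) \left(\left(-3\right) 5 \left(5 - 3\right)^{2}\right) = \left(-17\right) \left(-27\right) \left(\left(-3\right) 5 \cdot 2^{2}\right) = 459 \left(\left(-3\right) 5 \cdot 4\right) = 459 \left(-60\right) = -27540$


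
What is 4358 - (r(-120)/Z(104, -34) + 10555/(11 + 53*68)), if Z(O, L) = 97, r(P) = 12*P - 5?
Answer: 306470866/70131 ≈ 4370.0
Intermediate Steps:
r(P) = -5 + 12*P
4358 - (r(-120)/Z(104, -34) + 10555/(11 + 53*68)) = 4358 - ((-5 + 12*(-120))/97 + 10555/(11 + 53*68)) = 4358 - ((-5 - 1440)*(1/97) + 10555/(11 + 3604)) = 4358 - (-1445*1/97 + 10555/3615) = 4358 - (-1445/97 + 10555*(1/3615)) = 4358 - (-1445/97 + 2111/723) = 4358 - 1*(-839968/70131) = 4358 + 839968/70131 = 306470866/70131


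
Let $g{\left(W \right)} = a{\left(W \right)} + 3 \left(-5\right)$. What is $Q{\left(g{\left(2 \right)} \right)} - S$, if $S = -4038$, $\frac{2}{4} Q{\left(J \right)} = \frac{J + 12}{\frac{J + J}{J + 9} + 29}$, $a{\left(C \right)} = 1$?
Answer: $\frac{698554}{173} \approx 4037.9$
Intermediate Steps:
$g{\left(W \right)} = -14$ ($g{\left(W \right)} = 1 + 3 \left(-5\right) = 1 - 15 = -14$)
$Q{\left(J \right)} = \frac{2 \left(12 + J\right)}{29 + \frac{2 J}{9 + J}}$ ($Q{\left(J \right)} = 2 \frac{J + 12}{\frac{J + J}{J + 9} + 29} = 2 \frac{12 + J}{\frac{2 J}{9 + J} + 29} = 2 \frac{12 + J}{29 + \frac{2 J}{9 + J}} = \frac{2 \left(12 + J\right)}{29 + \frac{2 J}{9 + J}}$)
$Q{\left(g{\left(2 \right)} \right)} - S = \frac{2 \left(108 + \left(-14\right)^{2} + 21 \left(-14\right)\right)}{261 + 31 \left(-14\right)} - -4038 = \frac{2 \left(108 + 196 - 294\right)}{261 - 434} + 4038 = 2 \frac{1}{-173} \cdot 10 + 4038 = 2 \left(- \frac{1}{173}\right) 10 + 4038 = - \frac{20}{173} + 4038 = \frac{698554}{173}$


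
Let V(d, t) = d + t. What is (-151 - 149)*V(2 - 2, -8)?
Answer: 2400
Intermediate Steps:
(-151 - 149)*V(2 - 2, -8) = (-151 - 149)*((2 - 2) - 8) = -300*(0 - 8) = -300*(-8) = 2400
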